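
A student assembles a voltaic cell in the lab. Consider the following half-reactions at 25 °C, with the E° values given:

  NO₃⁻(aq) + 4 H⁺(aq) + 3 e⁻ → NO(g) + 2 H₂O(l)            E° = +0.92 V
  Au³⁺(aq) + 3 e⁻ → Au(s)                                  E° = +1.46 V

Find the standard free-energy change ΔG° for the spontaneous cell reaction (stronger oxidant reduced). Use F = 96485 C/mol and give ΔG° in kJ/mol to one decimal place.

Au³⁺/Au (E° = +1.46 V) is the cathode; NO₃⁻/NO (E° = +0.92 V) is the anode, so E°cell = +0.54 V.
Balancing electrons gives n = 3 (lcm of 3 and 3).
ΔG° = −nFE° = −(3)(96485)(+0.54) = -156,306 J = -156.3 kJ/mol.

-156.3 kJ/mol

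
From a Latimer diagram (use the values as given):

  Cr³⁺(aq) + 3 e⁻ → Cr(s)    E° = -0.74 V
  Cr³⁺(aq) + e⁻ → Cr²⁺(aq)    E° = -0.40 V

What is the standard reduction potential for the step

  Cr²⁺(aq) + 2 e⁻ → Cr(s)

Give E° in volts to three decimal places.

-0.910 V

Sequential free energies add, so n₃E°₃ = n₁E°₁ + n₂E°₂.
With n₃ = 3, and the known step contributing 1×(-0.40) V, the unknown satisfies 2·E° = 3×(-0.74) − 1×(-0.40) = -1.820.
E° = -1.820 / 2 = -0.910 V.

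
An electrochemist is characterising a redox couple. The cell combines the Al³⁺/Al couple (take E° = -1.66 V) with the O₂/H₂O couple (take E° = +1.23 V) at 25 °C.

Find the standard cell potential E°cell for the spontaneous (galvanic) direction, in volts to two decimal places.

+2.89 V

The O₂/H₂O couple has the higher reduction potential, so it is the cathode; Al³⁺/Al is oxidised at the anode.
E°cell = E°(cathode) − E°(anode) = (+1.23) − (-1.66) = +2.89 V.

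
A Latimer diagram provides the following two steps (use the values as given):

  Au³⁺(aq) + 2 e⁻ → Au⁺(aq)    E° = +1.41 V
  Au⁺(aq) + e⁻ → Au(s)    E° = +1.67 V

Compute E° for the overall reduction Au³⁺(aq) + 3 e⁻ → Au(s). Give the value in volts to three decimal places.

+1.497 V

Standard free energies of sequential steps add: ΔG°₃ = ΔG°₁ + ΔG°₂, so n₃E°₃ = n₁E°₁ + n₂E°₂.
E°₃ = (2×+1.41 + 1×+1.67) / 3 = (+4.490) / 3 = +1.497 V.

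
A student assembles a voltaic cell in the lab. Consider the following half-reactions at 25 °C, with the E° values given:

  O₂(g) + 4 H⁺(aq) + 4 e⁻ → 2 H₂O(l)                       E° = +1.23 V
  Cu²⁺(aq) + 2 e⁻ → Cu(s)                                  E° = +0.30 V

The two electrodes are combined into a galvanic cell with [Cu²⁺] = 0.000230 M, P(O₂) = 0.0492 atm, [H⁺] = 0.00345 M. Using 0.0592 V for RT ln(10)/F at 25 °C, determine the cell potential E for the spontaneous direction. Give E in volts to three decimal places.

+0.873 V

O₂/H₂O is the cathode (higher E°), Cu²⁺/Cu the anode: E°cell = +1.23 − (+0.30) = +0.93 V, n = 4.
Overall: O₂(g) + 4 H⁺(aq) + 2 Cu(s) → 2 H₂O(l) + 2 Cu²⁺(aq)
Q = [Cu²⁺]^2 / (P(O₂)·[H⁺]^4); log Q = 3.880.
E = E° − (0.0592/n) log Q = +0.93 − (0.0592/4)(3.880) = +0.873 V.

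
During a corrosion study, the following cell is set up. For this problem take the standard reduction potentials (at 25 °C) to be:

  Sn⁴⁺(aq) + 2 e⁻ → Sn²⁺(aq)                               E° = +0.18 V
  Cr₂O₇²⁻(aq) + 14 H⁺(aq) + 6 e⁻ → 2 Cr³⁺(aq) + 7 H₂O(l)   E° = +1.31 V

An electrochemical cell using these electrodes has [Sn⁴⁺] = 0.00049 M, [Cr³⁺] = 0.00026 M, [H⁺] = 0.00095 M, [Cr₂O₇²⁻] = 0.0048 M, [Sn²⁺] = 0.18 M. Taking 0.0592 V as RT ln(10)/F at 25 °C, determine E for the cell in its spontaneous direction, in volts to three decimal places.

+0.836 V

Cr₂O₇²⁻/Cr³⁺ is the cathode (higher E°), Sn⁴⁺/Sn²⁺ the anode: E°cell = +1.31 − (+0.18) = +1.13 V, n = 6.
Overall: Cr₂O₇²⁻(aq) + 14 H⁺(aq) + 3 Sn²⁺(aq) → 2 Cr³⁺(aq) + 7 H₂O(l) + 3 Sn⁴⁺(aq)
Q = [Cr³⁺]^2·[Sn⁴⁺]^3 / ([Cr₂O₇²⁻]·[H⁺]^14·[Sn²⁺]^3); log Q = 29.765.
E = E° − (0.0592/n) log Q = +1.13 − (0.0592/6)(29.765) = +0.836 V.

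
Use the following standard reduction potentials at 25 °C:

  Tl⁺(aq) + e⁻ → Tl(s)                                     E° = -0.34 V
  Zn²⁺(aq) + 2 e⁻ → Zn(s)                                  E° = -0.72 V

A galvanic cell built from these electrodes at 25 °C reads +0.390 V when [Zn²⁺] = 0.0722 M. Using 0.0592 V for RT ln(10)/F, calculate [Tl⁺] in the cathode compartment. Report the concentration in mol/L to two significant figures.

Tl⁺/Tl is the cathode, Zn²⁺/Zn the anode: E°cell = +0.38 V, n = 2.
Overall reaction: 2 Tl⁺(aq) + Zn(s) → 2 Tl(s) + Zn²⁺(aq); Q = [Zn²⁺]^1/[Tl⁺]^2.
From E = E° − (0.0592/n) log Q: log Q = (E° − E)·n/0.0592 = (+0.38 − (+0.390))·2/0.0592 = -0.3378.
So 2·log[Tl⁺] = 1·log(0.0722) − log Q = -1.1415 − (-0.3378) = -0.8037; log[Tl⁺] = -0.8037 / 2 = -0.4018; [Tl⁺] = 10^(-0.4018) ≈ 0.40 M.

0.40 M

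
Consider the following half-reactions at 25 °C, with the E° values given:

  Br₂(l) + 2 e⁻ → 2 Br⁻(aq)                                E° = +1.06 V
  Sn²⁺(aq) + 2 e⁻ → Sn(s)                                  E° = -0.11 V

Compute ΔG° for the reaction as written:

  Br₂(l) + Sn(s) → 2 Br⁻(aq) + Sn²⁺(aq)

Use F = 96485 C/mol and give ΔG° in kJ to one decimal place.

As written, Br₂/Br⁻ is reduced (cathode) and Sn²⁺/Sn is oxidised (anode), so E°cell = (+1.06) − (-0.11) = +1.17 V.
Balancing electrons gives n = 2.
ΔG° = −nFE° = −(2)(96485)(+1.17) = -225,775 J = -225.8 kJ.

-225.8 kJ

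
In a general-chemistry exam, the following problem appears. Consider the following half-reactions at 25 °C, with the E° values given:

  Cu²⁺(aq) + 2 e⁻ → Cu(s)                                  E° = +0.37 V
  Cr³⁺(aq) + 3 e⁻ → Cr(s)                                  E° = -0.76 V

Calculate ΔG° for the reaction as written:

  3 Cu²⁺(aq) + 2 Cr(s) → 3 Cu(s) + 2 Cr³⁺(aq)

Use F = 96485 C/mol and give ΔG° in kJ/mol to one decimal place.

As written, Cu²⁺/Cu is reduced (cathode) and Cr³⁺/Cr is oxidised (anode), so E°cell = (+0.37) − (-0.76) = +1.13 V.
Balancing electrons gives n = 6.
ΔG° = −nFE° = −(6)(96485)(+1.13) = -654,168 J = -654.2 kJ/mol.

-654.2 kJ/mol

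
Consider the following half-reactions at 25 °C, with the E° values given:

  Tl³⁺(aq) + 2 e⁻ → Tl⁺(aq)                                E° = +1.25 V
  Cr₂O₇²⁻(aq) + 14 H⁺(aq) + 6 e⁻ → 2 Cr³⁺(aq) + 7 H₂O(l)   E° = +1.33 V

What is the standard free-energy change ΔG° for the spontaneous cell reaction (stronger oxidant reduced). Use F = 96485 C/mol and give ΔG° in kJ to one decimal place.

-46.3 kJ

Cr₂O₇²⁻/Cr³⁺ (E° = +1.33 V) is the cathode; Tl³⁺/Tl⁺ (E° = +1.25 V) is the anode, so E°cell = +0.08 V.
Balancing electrons gives n = 6 (lcm of 6 and 2).
ΔG° = −nFE° = −(6)(96485)(+0.08) = -46,313 J = -46.3 kJ.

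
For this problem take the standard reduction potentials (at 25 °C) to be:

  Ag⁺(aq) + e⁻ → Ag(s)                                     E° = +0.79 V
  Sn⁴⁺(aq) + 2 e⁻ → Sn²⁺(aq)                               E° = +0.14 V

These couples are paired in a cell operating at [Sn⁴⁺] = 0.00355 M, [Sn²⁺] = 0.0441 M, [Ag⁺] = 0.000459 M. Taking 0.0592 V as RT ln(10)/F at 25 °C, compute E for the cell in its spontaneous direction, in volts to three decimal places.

+0.485 V

Ag⁺/Ag is the cathode (higher E°), Sn⁴⁺/Sn²⁺ the anode: E°cell = +0.79 − (+0.14) = +0.65 V, n = 2.
Overall: 2 Ag⁺(aq) + Sn²⁺(aq) → 2 Ag(s) + Sn⁴⁺(aq)
Q = [Sn⁴⁺] / ([Ag⁺]^2·[Sn²⁺]); log Q = 5.582.
E = E° − (0.0592/n) log Q = +0.65 − (0.0592/2)(5.582) = +0.485 V.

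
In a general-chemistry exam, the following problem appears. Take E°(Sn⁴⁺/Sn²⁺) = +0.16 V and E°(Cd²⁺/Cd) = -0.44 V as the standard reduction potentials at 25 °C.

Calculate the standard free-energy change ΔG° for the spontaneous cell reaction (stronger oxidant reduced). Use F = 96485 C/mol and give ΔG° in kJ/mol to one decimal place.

Sn⁴⁺/Sn²⁺ (E° = +0.16 V) is the cathode; Cd²⁺/Cd (E° = -0.44 V) is the anode, so E°cell = +0.60 V.
Balancing electrons gives n = 2 (lcm of 2 and 2).
ΔG° = −nFE° = −(2)(96485)(+0.60) = -115,782 J = -115.8 kJ/mol.

-115.8 kJ/mol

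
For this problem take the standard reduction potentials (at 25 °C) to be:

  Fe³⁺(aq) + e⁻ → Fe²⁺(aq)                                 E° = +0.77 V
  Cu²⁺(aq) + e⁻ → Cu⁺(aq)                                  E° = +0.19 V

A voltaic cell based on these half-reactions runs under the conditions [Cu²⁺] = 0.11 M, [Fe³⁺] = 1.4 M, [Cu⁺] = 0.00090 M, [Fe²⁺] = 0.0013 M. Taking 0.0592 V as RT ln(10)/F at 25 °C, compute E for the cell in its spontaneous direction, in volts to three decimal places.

+0.636 V

Fe³⁺/Fe²⁺ is the cathode (higher E°), Cu²⁺/Cu⁺ the anode: E°cell = +0.77 − (+0.19) = +0.58 V, n = 1.
Overall: Fe³⁺(aq) + Cu⁺(aq) → Fe²⁺(aq) + Cu²⁺(aq)
Q = [Fe²⁺]·[Cu²⁺] / ([Fe³⁺]·[Cu⁺]); log Q = -0.945.
E = E° − (0.0592/n) log Q = +0.58 − (0.0592/1)(-0.945) = +0.636 V.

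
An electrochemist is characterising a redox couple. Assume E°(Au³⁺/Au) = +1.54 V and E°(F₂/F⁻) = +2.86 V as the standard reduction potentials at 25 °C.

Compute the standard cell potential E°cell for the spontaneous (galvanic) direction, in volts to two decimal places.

+1.32 V

The F₂/F⁻ couple has the higher reduction potential, so it is the cathode; Au³⁺/Au is oxidised at the anode.
E°cell = E°(cathode) − E°(anode) = (+2.86) − (+1.54) = +1.32 V.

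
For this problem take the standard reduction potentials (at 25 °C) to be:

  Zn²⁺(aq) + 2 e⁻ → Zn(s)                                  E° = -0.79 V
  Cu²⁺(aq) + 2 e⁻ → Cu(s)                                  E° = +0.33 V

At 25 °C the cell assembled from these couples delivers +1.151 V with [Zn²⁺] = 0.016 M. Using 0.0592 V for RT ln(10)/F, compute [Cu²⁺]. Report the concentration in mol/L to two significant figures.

0.18 M

Cu²⁺/Cu is the cathode, Zn²⁺/Zn the anode: E°cell = +1.12 V, n = 2.
Overall reaction: Cu²⁺(aq) + Zn(s) → Cu(s) + Zn²⁺(aq); Q = [Zn²⁺]^1/[Cu²⁺]^1.
From E = E° − (0.0592/n) log Q: log Q = (E° − E)·n/0.0592 = (+1.12 − (+1.151))·2/0.0592 = -1.0473.
So 1·log[Cu²⁺] = 1·log(0.016) − log Q = -1.7959 − (-1.0473) = -0.7486; [Cu²⁺] = 10^(-0.7486) ≈ 0.18 M.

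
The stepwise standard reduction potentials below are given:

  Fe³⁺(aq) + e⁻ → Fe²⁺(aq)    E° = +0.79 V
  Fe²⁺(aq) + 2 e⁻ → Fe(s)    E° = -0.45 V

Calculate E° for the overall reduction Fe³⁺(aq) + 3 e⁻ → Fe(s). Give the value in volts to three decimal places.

-0.037 V

Since ΔG° = −nFE° is additive over sequential reductions, n₃E°₃ = n₁E°₁ + n₂E°₂.
E°₃ = (1×+0.79 + 2×-0.45) / 3 = (-0.110) / 3 = -0.037 V.
E° values themselves are not directly additive — weighting by electron count is essential.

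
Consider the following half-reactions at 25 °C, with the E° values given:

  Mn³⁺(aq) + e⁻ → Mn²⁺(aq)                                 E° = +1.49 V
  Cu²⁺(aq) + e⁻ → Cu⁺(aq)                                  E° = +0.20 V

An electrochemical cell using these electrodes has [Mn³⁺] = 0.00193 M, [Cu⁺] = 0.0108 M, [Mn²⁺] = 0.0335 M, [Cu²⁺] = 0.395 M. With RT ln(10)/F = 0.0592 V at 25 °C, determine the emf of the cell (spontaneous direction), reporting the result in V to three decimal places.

+1.124 V

Mn³⁺/Mn²⁺ is the cathode (higher E°), Cu²⁺/Cu⁺ the anode: E°cell = +1.49 − (+0.20) = +1.29 V, n = 1.
Overall: Mn³⁺(aq) + Cu⁺(aq) → Mn²⁺(aq) + Cu²⁺(aq)
Q = [Mn²⁺]·[Cu²⁺] / ([Mn³⁺]·[Cu⁺]); log Q = 2.803.
E = E° − (0.0592/n) log Q = +1.29 − (0.0592/1)(2.803) = +1.124 V.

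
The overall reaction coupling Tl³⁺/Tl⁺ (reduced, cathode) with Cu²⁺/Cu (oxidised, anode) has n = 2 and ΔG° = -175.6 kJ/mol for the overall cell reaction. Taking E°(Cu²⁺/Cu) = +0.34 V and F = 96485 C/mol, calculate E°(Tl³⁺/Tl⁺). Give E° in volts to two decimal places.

+1.25 V

E°cell = −ΔG°/(nF) = −(-175.6×10³)/((2)(96485)) = +0.910 V.
Since Tl³⁺/Tl⁺ is the cathode and Cu²⁺/Cu the anode, E°cell = E°(Tl³⁺/Tl⁺) − E°(Cu²⁺/Cu).
So E°(Tl³⁺/Tl⁺) = E°cell + E°(Cu²⁺/Cu) = +0.910 + (+0.34) = +1.25 V.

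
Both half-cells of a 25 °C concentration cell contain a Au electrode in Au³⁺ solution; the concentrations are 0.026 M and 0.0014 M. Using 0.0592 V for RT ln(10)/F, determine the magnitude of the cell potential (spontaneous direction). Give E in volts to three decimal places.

+0.025 V

For a concentration cell E°cell = 0. The 0.026 M side is the cathode (reduction is favoured where [Au³⁺] is higher).
With n = 3, E = −(0.0592/3) log([Au³⁺]ₐₙ/[Au³⁺]꜀ₐₜ) = −(0.0592/3) log(0.0014/0.026) = −(0.0592/3)(-1.269) = +0.025 V.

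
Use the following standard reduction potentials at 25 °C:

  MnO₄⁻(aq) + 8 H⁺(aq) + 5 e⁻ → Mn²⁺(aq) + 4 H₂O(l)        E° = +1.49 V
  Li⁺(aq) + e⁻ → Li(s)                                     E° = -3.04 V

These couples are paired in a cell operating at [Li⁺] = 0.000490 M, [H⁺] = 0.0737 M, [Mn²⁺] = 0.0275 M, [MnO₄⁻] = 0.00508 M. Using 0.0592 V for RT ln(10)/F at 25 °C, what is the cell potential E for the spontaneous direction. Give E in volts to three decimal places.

MnO₄⁻/Mn²⁺ is the cathode (higher E°), Li⁺/Li the anode: E°cell = +1.49 − (-3.04) = +4.53 V, n = 5.
Overall: MnO₄⁻(aq) + 8 H⁺(aq) + 5 Li(s) → Mn²⁺(aq) + 4 H₂O(l) + 5 Li⁺(aq)
Q = [Mn²⁺]·[Li⁺]^5 / ([MnO₄⁻]·[H⁺]^8); log Q = -6.755.
E = E° − (0.0592/n) log Q = +4.53 − (0.0592/5)(-6.755) = +4.610 V.

+4.610 V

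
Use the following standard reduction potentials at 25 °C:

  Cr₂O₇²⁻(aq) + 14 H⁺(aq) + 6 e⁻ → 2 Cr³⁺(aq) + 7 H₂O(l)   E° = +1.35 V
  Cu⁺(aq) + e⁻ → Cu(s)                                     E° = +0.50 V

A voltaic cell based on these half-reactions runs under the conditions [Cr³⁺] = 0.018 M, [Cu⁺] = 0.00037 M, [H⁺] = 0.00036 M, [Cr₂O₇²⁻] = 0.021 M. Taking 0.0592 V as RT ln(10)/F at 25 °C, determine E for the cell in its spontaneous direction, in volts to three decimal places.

Cr₂O₇²⁻/Cr³⁺ is the cathode (higher E°), Cu⁺/Cu the anode: E°cell = +1.35 − (+0.50) = +0.85 V, n = 6.
Overall: Cr₂O₇²⁻(aq) + 14 H⁺(aq) + 6 Cu(s) → 2 Cr³⁺(aq) + 7 H₂O(l) + 6 Cu⁺(aq)
Q = [Cr³⁺]^2·[Cu⁺]^6 / ([Cr₂O₇²⁻]·[H⁺]^14); log Q = 25.809.
E = E° − (0.0592/n) log Q = +0.85 − (0.0592/6)(25.809) = +0.595 V.

+0.595 V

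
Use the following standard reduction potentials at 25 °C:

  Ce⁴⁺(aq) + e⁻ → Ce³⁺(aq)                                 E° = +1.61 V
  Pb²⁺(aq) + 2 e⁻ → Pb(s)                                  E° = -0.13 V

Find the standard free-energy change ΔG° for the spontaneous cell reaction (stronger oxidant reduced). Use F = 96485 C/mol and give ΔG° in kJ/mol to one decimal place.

-335.8 kJ/mol

Ce⁴⁺/Ce³⁺ (E° = +1.61 V) is the cathode; Pb²⁺/Pb (E° = -0.13 V) is the anode, so E°cell = +1.74 V.
Balancing electrons gives n = 2 (lcm of 1 and 2).
ΔG° = −nFE° = −(2)(96485)(+1.74) = -335,768 J = -335.8 kJ/mol.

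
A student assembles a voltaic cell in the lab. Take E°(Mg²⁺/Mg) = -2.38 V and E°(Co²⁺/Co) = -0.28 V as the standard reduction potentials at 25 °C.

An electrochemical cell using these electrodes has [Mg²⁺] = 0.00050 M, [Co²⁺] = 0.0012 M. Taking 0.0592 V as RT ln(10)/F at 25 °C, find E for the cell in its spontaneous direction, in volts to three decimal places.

+2.111 V

Co²⁺/Co is the cathode (higher E°), Mg²⁺/Mg the anode: E°cell = -0.28 − (-2.38) = +2.10 V, n = 2.
Overall: Co²⁺(aq) + Mg(s) → Co(s) + Mg²⁺(aq)
Q = [Mg²⁺] / ([Co²⁺]); log Q = -0.380.
E = E° − (0.0592/n) log Q = +2.10 − (0.0592/2)(-0.380) = +2.111 V.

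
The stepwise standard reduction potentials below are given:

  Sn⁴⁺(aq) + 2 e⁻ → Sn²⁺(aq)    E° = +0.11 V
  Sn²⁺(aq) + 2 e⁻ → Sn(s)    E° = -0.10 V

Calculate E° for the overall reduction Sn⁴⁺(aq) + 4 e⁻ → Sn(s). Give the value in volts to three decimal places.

+0.005 V

Adding the free-energy changes (−nFE°) of the two steps gives −n₃FE°₃ = −n₁FE°₁ − n₂FE°₂.
E°₃ = (2×+0.11 + 2×-0.10) / 4 = (+0.020) / 4 = +0.005 V.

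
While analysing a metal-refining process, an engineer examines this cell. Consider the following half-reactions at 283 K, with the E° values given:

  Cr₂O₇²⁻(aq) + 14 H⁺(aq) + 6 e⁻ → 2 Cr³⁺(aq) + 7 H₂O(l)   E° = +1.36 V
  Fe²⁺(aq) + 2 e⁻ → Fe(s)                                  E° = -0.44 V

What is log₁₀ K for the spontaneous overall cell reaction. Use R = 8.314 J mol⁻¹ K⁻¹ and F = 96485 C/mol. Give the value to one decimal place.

Cathode: Cr₂O₇²⁻/Cr³⁺; anode: Fe²⁺/Fe. E°cell = (+1.36) − (-0.44) = +1.80 V, with n = 6.
ΔG° = −nFE° = −RT ln K, so ln K = nFE°/(RT) = (6)(96485)(+1.80) / ((8.314)(283)) = 442.881.
log₁₀ K = 442.881 / ln 10 = 192.3.

192.3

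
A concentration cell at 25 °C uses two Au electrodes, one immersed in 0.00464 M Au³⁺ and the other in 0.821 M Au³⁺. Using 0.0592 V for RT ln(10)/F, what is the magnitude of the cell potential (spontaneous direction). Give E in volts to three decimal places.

+0.044 V

For a concentration cell E°cell = 0. The 0.821 M side is the cathode (reduction is favoured where [Au³⁺] is higher).
With n = 3, E = −(0.0592/3) log([Au³⁺]ₐₙ/[Au³⁺]꜀ₐₜ) = −(0.0592/3) log(0.00464/0.821) = −(0.0592/3)(-2.248) = +0.044 V.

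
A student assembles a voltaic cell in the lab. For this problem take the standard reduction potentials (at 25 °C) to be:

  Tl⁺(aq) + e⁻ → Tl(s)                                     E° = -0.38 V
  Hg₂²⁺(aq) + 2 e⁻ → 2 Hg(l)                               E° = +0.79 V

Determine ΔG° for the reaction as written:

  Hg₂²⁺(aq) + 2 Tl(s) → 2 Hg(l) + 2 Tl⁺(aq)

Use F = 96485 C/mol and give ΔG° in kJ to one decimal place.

-225.8 kJ

As written, Hg₂²⁺/Hg is reduced (cathode) and Tl⁺/Tl is oxidised (anode), so E°cell = (+0.79) − (-0.38) = +1.17 V.
Balancing electrons gives n = 2.
ΔG° = −nFE° = −(2)(96485)(+1.17) = -225,775 J = -225.8 kJ.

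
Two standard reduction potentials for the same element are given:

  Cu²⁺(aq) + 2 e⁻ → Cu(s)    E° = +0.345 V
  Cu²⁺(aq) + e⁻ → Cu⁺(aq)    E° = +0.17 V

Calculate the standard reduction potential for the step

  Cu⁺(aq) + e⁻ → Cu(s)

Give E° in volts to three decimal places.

Sequential free energies add, so n₃E°₃ = n₁E°₁ + n₂E°₂.
With n₃ = 2, and the known step contributing 1×(+0.17) V, the unknown satisfies 1·E° = 2×(+0.345) − 1×(+0.17) = +0.520.
E° = +0.520 / 1 = +0.520 V.

+0.520 V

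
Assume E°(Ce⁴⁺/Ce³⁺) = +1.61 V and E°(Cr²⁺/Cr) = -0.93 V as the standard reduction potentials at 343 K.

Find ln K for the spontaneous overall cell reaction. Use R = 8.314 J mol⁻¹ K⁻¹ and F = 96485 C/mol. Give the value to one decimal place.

171.9

Cathode: Ce⁴⁺/Ce³⁺; anode: Cr²⁺/Cr. E°cell = (+1.61) − (-0.93) = +2.54 V, with n = 2.
ΔG° = −nFE° = −RT ln K, so ln K = nFE°/(RT) = (2)(96485)(+2.54) / ((8.314)(343)) = 171.878.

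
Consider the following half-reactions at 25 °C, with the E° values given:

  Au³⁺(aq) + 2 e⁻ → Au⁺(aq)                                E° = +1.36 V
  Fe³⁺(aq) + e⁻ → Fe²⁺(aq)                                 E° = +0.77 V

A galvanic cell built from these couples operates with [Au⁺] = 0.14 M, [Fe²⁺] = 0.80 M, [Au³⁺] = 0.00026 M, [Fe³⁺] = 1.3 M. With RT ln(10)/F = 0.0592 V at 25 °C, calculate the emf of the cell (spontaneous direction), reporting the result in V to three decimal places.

+0.497 V

Au³⁺/Au⁺ is the cathode (higher E°), Fe³⁺/Fe²⁺ the anode: E°cell = +1.36 − (+0.77) = +0.59 V, n = 2.
Overall: Au³⁺(aq) + 2 Fe²⁺(aq) → Au⁺(aq) + 2 Fe³⁺(aq)
Q = [Au⁺]·[Fe³⁺]^2 / ([Au³⁺]·[Fe²⁺]^2); log Q = 3.153.
E = E° − (0.0592/n) log Q = +0.59 − (0.0592/2)(3.153) = +0.497 V.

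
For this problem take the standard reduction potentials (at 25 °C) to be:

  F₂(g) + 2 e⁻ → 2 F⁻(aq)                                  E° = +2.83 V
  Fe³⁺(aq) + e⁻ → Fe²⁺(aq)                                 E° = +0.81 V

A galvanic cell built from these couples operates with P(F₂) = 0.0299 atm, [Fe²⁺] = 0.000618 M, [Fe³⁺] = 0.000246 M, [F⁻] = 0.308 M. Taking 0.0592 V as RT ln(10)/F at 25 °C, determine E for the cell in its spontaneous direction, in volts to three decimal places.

+2.029 V

F₂/F⁻ is the cathode (higher E°), Fe³⁺/Fe²⁺ the anode: E°cell = +2.83 − (+0.81) = +2.02 V, n = 2.
Overall: F₂(g) + 2 Fe²⁺(aq) → 2 F⁻(aq) + 2 Fe³⁺(aq)
Q = [F⁻]^2·[Fe³⁺]^2 / (P(F₂)·[Fe²⁺]^2); log Q = -0.299.
E = E° − (0.0592/n) log Q = +2.02 − (0.0592/2)(-0.299) = +2.029 V.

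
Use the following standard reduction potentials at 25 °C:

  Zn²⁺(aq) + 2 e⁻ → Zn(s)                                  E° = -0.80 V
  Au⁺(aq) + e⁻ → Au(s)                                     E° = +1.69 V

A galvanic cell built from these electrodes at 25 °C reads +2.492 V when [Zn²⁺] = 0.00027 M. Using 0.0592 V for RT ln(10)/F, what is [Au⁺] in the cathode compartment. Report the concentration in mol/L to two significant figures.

Au⁺/Au is the cathode, Zn²⁺/Zn the anode: E°cell = +2.49 V, n = 2.
Overall reaction: 2 Au⁺(aq) + Zn(s) → 2 Au(s) + Zn²⁺(aq); Q = [Zn²⁺]^1/[Au⁺]^2.
From E = E° − (0.0592/n) log Q: log Q = (E° − E)·n/0.0592 = (+2.49 − (+2.492))·2/0.0592 = -0.0676.
So 2·log[Au⁺] = 1·log(0.00027) − log Q = -3.5686 − (-0.0676) = -3.5010; log[Au⁺] = -3.5010 / 2 = -1.7505; [Au⁺] = 10^(-1.7505) ≈ 0.018 M.

0.018 M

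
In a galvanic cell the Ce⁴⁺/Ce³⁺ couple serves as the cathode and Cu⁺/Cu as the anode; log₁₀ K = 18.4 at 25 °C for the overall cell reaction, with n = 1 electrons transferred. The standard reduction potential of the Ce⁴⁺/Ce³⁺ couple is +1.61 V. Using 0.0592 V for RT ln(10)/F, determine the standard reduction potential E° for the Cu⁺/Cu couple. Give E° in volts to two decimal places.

+0.52 V

E°cell = (0.0592/n)·log K = (0.0592/1)(18.4) = +1.089 V.
Since Ce⁴⁺/Ce³⁺ is the cathode and Cu⁺/Cu the anode, E°cell = E°(Ce⁴⁺/Ce³⁺) − E°(Cu⁺/Cu).
So E°(Cu⁺/Cu) = E°(Ce⁴⁺/Ce³⁺) − E°cell = (+1.61) − (+1.089) = +0.52 V.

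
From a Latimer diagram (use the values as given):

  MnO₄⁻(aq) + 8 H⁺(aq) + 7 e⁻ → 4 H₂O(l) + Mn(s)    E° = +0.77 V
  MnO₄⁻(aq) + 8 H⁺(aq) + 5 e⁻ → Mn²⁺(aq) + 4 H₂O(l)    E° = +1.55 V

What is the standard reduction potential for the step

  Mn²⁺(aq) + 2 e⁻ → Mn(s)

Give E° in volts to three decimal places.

-1.180 V

Sequential free energies add, so n₃E°₃ = n₁E°₁ + n₂E°₂.
With n₃ = 7, and the known step contributing 5×(+1.55) V, the unknown satisfies 2·E° = 7×(+0.77) − 5×(+1.55) = -2.360.
E° = -2.360 / 2 = -1.180 V.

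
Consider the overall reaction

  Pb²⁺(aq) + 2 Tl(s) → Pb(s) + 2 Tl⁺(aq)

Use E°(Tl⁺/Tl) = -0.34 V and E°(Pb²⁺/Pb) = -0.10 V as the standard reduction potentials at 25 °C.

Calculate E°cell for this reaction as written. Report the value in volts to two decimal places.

+0.24 V

The Pb²⁺/Pb couple has the higher reduction potential, so it is the cathode; Tl⁺/Tl is oxidised at the anode.
E°cell = E°(cathode) − E°(anode) = (-0.10) − (-0.34) = +0.24 V.
Since E°cell > 0, the reaction is spontaneous under standard conditions.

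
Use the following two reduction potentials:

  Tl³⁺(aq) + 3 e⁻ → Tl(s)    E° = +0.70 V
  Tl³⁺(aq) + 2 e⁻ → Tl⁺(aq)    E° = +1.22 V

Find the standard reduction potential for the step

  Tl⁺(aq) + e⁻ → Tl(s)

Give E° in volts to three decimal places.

Sequential free energies add, so n₃E°₃ = n₁E°₁ + n₂E°₂.
With n₃ = 3, and the known step contributing 2×(+1.22) V, the unknown satisfies 1·E° = 3×(+0.70) − 2×(+1.22) = -0.340.
E° = -0.340 / 1 = -0.340 V.

-0.340 V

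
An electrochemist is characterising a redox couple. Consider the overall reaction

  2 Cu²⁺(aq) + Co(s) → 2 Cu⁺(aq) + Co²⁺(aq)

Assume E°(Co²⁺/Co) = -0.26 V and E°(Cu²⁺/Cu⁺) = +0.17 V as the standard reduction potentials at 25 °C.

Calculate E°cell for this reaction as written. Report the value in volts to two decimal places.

The Cu²⁺/Cu⁺ couple has the higher reduction potential, so it is the cathode; Co²⁺/Co is oxidised at the anode.
E°cell = E°(cathode) − E°(anode) = (+0.17) − (-0.26) = +0.43 V.
Since E°cell > 0, the reaction is spontaneous under standard conditions.

+0.43 V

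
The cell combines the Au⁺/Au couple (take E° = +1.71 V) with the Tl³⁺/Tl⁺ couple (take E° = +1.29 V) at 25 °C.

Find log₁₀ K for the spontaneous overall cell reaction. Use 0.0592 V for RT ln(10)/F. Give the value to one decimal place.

14.2

Cathode: Au⁺/Au; anode: Tl³⁺/Tl⁺. E°cell = +0.42 V, n = 2.
log K = nE°cell / 0.0592 = (2)(+0.42) / 0.0592 = 14.2.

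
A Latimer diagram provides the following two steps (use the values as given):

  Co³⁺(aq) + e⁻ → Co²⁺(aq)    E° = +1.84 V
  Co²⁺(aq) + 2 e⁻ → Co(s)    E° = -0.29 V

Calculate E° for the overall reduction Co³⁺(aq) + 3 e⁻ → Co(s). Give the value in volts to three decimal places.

+0.420 V

Standard free energies of sequential steps add: ΔG°₃ = ΔG°₁ + ΔG°₂, so n₃E°₃ = n₁E°₁ + n₂E°₂.
E°₃ = (1×+1.84 + 2×-0.29) / 3 = (+1.260) / 3 = +0.420 V.
Simply averaging or adding the two E° values would be wrong; the electron-weighted sum is required.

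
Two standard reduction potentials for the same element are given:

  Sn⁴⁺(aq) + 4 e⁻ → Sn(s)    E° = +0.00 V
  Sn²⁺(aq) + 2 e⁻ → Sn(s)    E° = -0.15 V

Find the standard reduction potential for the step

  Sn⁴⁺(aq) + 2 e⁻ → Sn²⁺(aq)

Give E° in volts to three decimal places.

+0.150 V

Sequential free energies add, so n₃E°₃ = n₁E°₁ + n₂E°₂.
With n₃ = 4, and the known step contributing 2×(-0.15) V, the unknown satisfies 2·E° = 4×(+0.00) − 2×(-0.15) = +0.300.
E° = +0.300 / 2 = +0.150 V.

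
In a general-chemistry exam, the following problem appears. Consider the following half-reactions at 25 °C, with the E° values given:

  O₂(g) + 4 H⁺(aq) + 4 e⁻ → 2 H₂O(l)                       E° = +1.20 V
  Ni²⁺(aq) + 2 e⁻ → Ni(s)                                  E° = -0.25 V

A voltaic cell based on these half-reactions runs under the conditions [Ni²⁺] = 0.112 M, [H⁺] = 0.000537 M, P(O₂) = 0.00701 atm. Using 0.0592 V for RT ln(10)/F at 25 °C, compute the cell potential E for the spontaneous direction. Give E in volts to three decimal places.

O₂/H₂O is the cathode (higher E°), Ni²⁺/Ni the anode: E°cell = +1.20 − (-0.25) = +1.45 V, n = 4.
Overall: O₂(g) + 4 H⁺(aq) + 2 Ni(s) → 2 H₂O(l) + 2 Ni²⁺(aq)
Q = [Ni²⁺]^2 / (P(O₂)·[H⁺]^4); log Q = 13.333.
E = E° − (0.0592/n) log Q = +1.45 − (0.0592/4)(13.333) = +1.253 V.

+1.253 V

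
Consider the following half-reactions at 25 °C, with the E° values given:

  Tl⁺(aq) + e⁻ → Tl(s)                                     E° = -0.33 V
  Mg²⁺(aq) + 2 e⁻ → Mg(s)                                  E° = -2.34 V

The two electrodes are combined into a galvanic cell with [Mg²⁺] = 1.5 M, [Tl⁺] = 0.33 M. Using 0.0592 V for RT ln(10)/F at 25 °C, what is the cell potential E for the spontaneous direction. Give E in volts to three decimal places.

Tl⁺/Tl is the cathode (higher E°), Mg²⁺/Mg the anode: E°cell = -0.33 − (-2.34) = +2.01 V, n = 2.
Overall: 2 Tl⁺(aq) + Mg(s) → 2 Tl(s) + Mg²⁺(aq)
Q = [Mg²⁺] / ([Tl⁺]^2); log Q = 1.139.
E = E° − (0.0592/n) log Q = +2.01 − (0.0592/2)(1.139) = +1.976 V.

+1.976 V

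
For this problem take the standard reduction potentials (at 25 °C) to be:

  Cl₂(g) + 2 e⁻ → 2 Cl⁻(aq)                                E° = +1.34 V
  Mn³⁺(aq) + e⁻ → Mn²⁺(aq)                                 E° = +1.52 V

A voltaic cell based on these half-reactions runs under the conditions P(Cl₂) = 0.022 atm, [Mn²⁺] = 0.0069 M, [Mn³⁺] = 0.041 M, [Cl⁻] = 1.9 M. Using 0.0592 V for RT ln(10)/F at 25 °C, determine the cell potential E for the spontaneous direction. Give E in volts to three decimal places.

Mn³⁺/Mn²⁺ is the cathode (higher E°), Cl₂/Cl⁻ the anode: E°cell = +1.52 − (+1.34) = +0.18 V, n = 2.
Overall: 2 Mn³⁺(aq) + 2 Cl⁻(aq) → 2 Mn²⁺(aq) + Cl₂(g)
Q = [Mn²⁺]^2·P(Cl₂) / ([Mn³⁺]^2·[Cl⁻]^2); log Q = -3.763.
E = E° − (0.0592/n) log Q = +0.18 − (0.0592/2)(-3.763) = +0.291 V.

+0.291 V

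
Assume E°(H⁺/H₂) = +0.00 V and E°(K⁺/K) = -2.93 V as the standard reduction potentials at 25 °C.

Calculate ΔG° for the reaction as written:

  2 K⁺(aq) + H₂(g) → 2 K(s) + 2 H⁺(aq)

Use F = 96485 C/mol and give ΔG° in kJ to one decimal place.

+565.4 kJ

As written, K⁺/K is reduced (cathode) and H⁺/H₂ is oxidised (anode), so E°cell = (-2.93) − (+0.00) = -2.93 V.
Balancing electrons gives n = 2.
ΔG° = −nFE° = −(2)(96485)(-2.93) = 565,402 J = +565.4 kJ.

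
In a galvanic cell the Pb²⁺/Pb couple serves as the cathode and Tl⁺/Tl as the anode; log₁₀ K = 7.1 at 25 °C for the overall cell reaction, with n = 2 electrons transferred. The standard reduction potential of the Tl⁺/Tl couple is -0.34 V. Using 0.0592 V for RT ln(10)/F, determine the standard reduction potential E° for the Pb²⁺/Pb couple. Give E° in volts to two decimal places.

E°cell = (0.0592/n)·log K = (0.0592/2)(7.1) = +0.210 V.
Since Pb²⁺/Pb is the cathode and Tl⁺/Tl the anode, E°cell = E°(Pb²⁺/Pb) − E°(Tl⁺/Tl).
So E°(Pb²⁺/Pb) = E°cell + E°(Tl⁺/Tl) = +0.210 + (-0.34) = -0.13 V.

-0.13 V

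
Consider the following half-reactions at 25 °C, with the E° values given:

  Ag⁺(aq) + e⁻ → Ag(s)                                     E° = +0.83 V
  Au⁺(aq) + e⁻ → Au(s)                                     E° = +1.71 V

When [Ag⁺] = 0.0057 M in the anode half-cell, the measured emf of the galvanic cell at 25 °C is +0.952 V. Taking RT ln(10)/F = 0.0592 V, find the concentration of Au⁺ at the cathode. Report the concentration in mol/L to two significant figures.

Au⁺/Au is the cathode, Ag⁺/Ag the anode: E°cell = +0.88 V, n = 1.
Overall reaction: Au⁺(aq) + Ag(s) → Au(s) + Ag⁺(aq); Q = [Ag⁺]^1/[Au⁺]^1.
From E = E° − (0.0592/n) log Q: log Q = (E° − E)·n/0.0592 = (+0.88 − (+0.952))·1/0.0592 = -1.2162.
So 1·log[Au⁺] = 1·log(0.0057) − log Q = -2.2441 − (-1.2162) = -1.0279; [Au⁺] = 10^(-1.0279) ≈ 0.094 M.

0.094 M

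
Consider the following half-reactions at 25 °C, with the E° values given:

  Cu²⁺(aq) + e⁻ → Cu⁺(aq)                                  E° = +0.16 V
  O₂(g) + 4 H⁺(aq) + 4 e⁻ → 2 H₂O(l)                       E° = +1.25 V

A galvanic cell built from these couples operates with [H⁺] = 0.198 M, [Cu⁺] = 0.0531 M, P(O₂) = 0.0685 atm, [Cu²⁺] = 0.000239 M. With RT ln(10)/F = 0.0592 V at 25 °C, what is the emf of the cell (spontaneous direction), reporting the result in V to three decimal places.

O₂/H₂O is the cathode (higher E°), Cu²⁺/Cu⁺ the anode: E°cell = +1.25 − (+0.16) = +1.09 V, n = 4.
Overall: O₂(g) + 4 H⁺(aq) + 4 Cu⁺(aq) → 2 H₂O(l) + 4 Cu²⁺(aq)
Q = [Cu²⁺]^4 / (P(O₂)·[H⁺]^4·[Cu⁺]^4); log Q = -5.409.
E = E° − (0.0592/n) log Q = +1.09 − (0.0592/4)(-5.409) = +1.170 V.

+1.170 V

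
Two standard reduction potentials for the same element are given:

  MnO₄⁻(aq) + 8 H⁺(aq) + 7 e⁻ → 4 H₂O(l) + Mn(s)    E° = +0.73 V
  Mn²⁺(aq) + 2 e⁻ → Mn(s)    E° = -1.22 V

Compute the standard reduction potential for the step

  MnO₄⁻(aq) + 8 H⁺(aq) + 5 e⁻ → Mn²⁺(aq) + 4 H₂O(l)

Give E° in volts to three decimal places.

Sequential free energies add, so n₃E°₃ = n₁E°₁ + n₂E°₂.
With n₃ = 7, and the known step contributing 2×(-1.22) V, the unknown satisfies 5·E° = 7×(+0.73) − 2×(-1.22) = +7.550.
E° = +7.550 / 5 = +1.510 V.

+1.510 V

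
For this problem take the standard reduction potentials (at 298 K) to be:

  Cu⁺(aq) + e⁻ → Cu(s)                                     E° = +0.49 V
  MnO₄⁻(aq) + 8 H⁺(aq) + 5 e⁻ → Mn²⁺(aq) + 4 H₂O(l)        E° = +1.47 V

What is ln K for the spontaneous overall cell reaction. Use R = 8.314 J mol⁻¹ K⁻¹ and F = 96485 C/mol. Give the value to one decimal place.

Cathode: MnO₄⁻/Mn²⁺; anode: Cu⁺/Cu. E°cell = (+1.47) − (+0.49) = +0.98 V, with n = 5.
ΔG° = −nFE° = −RT ln K, so ln K = nFE°/(RT) = (5)(96485)(+0.98) / ((8.314)(298)) = 190.823.

190.8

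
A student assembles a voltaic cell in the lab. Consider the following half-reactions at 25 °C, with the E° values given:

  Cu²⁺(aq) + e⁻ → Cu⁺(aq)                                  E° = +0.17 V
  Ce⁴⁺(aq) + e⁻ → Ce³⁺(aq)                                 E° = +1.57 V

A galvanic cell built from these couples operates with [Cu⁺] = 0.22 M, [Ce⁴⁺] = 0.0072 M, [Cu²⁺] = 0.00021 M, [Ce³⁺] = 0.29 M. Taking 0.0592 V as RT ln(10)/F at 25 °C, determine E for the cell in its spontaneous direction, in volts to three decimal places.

+1.484 V

Ce⁴⁺/Ce³⁺ is the cathode (higher E°), Cu²⁺/Cu⁺ the anode: E°cell = +1.57 − (+0.17) = +1.40 V, n = 1.
Overall: Ce⁴⁺(aq) + Cu⁺(aq) → Ce³⁺(aq) + Cu²⁺(aq)
Q = [Ce³⁺]·[Cu²⁺] / ([Ce⁴⁺]·[Cu⁺]); log Q = -1.415.
E = E° − (0.0592/n) log Q = +1.40 − (0.0592/1)(-1.415) = +1.484 V.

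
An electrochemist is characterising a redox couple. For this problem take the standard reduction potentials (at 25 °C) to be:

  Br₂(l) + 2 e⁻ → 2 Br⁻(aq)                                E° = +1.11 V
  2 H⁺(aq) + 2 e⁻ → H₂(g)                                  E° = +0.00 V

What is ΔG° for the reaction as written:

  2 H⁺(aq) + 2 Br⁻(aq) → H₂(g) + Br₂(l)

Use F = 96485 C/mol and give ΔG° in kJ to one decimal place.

As written, H⁺/H₂ is reduced (cathode) and Br₂/Br⁻ is oxidised (anode), so E°cell = (+0.00) − (+1.11) = -1.11 V.
Balancing electrons gives n = 2.
ΔG° = −nFE° = −(2)(96485)(-1.11) = 214,197 J = +214.2 kJ.

+214.2 kJ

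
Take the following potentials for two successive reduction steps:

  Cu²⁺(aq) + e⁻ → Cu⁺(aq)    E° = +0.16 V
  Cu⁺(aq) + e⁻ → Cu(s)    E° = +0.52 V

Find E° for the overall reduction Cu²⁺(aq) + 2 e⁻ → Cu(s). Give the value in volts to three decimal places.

+0.340 V

Adding the free-energy changes (−nFE°) of the two steps gives −n₃FE°₃ = −n₁FE°₁ − n₂FE°₂.
E°₃ = (1×+0.16 + 1×+0.52) / 2 = (+0.680) / 2 = +0.340 V.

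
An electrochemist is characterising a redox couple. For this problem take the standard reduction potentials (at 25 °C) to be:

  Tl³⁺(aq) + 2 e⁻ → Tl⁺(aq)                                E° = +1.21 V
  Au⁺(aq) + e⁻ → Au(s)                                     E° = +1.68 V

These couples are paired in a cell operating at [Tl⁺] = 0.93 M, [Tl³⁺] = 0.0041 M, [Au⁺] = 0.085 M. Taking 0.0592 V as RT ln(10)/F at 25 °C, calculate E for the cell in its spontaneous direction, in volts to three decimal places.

Au⁺/Au is the cathode (higher E°), Tl³⁺/Tl⁺ the anode: E°cell = +1.68 − (+1.21) = +0.47 V, n = 2.
Overall: 2 Au⁺(aq) + Tl⁺(aq) → 2 Au(s) + Tl³⁺(aq)
Q = [Tl³⁺] / ([Au⁺]^2·[Tl⁺]); log Q = -0.215.
E = E° − (0.0592/n) log Q = +0.47 − (0.0592/2)(-0.215) = +0.476 V.

+0.476 V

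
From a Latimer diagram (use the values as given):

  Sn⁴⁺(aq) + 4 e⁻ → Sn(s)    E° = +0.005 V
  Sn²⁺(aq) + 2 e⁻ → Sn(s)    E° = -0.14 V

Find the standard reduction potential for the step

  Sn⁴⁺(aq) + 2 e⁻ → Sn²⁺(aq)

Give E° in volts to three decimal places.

Sequential free energies add, so n₃E°₃ = n₁E°₁ + n₂E°₂.
With n₃ = 4, and the known step contributing 2×(-0.14) V, the unknown satisfies 2·E° = 4×(+0.005) − 2×(-0.14) = +0.300.
E° = +0.300 / 2 = +0.150 V.

+0.150 V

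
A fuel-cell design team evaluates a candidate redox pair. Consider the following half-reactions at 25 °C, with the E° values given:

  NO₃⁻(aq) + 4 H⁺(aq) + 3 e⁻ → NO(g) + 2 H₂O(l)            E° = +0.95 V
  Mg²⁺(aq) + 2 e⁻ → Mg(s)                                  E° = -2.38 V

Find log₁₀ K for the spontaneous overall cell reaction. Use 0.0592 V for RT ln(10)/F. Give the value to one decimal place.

337.5

Cathode: NO₃⁻/NO; anode: Mg²⁺/Mg. E°cell = +3.33 V, n = 6.
log K = nE°cell / 0.0592 = (6)(+3.33) / 0.0592 = 337.5.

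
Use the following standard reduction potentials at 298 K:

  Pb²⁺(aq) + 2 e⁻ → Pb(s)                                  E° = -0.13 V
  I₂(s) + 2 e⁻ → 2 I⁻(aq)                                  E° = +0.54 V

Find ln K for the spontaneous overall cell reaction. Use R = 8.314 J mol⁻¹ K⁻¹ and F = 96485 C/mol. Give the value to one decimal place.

52.2

Cathode: I₂/I⁻; anode: Pb²⁺/Pb. E°cell = (+0.54) − (-0.13) = +0.67 V, with n = 2.
ΔG° = −nFE° = −RT ln K, so ln K = nFE°/(RT) = (2)(96485)(+0.67) / ((8.314)(298)) = 52.184.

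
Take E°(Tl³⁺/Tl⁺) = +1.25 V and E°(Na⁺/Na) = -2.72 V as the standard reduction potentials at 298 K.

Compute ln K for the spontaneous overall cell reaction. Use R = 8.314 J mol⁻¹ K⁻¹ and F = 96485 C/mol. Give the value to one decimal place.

Cathode: Tl³⁺/Tl⁺; anode: Na⁺/Na. E°cell = (+1.25) − (-2.72) = +3.97 V, with n = 2.
ΔG° = −nFE° = −RT ln K, so ln K = nFE°/(RT) = (2)(96485)(+3.97) / ((8.314)(298)) = 309.210.

309.2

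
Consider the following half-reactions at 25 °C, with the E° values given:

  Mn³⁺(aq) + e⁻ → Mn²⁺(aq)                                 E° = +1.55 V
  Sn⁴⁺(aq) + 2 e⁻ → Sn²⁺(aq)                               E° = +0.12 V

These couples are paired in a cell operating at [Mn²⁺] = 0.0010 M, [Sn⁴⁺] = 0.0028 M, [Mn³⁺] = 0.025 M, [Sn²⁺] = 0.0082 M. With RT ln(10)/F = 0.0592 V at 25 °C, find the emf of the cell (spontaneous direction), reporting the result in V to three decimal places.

+1.527 V

Mn³⁺/Mn²⁺ is the cathode (higher E°), Sn⁴⁺/Sn²⁺ the anode: E°cell = +1.55 − (+0.12) = +1.43 V, n = 2.
Overall: 2 Mn³⁺(aq) + Sn²⁺(aq) → 2 Mn²⁺(aq) + Sn⁴⁺(aq)
Q = [Mn²⁺]^2·[Sn⁴⁺] / ([Mn³⁺]^2·[Sn²⁺]); log Q = -3.263.
E = E° − (0.0592/n) log Q = +1.43 − (0.0592/2)(-3.263) = +1.527 V.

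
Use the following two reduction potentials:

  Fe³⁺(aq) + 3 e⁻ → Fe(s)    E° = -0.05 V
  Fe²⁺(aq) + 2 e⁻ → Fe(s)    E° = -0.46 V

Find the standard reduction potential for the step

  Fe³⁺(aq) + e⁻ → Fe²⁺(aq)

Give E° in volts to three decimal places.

+0.770 V

Sequential free energies add, so n₃E°₃ = n₁E°₁ + n₂E°₂.
With n₃ = 3, and the known step contributing 2×(-0.46) V, the unknown satisfies 1·E° = 3×(-0.05) − 2×(-0.46) = +0.770.
E° = +0.770 / 1 = +0.770 V.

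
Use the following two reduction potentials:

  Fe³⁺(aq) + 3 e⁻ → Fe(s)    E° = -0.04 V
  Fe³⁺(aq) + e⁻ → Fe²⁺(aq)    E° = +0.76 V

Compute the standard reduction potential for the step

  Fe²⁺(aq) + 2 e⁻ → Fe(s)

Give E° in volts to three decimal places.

-0.440 V

Sequential free energies add, so n₃E°₃ = n₁E°₁ + n₂E°₂.
With n₃ = 3, and the known step contributing 1×(+0.76) V, the unknown satisfies 2·E° = 3×(-0.04) − 1×(+0.76) = -0.880.
E° = -0.880 / 2 = -0.440 V.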